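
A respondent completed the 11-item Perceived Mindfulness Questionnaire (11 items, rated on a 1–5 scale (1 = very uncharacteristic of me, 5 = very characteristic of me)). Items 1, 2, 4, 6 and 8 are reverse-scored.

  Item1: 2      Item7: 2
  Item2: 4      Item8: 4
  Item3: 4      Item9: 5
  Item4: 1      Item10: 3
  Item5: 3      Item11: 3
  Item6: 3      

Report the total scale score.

Reverse-scored items use 6 − raw:
  item 1: 6 − 2 = 4
  item 2: 6 − 4 = 2
  item 4: 6 − 1 = 5
  item 6: 6 − 3 = 3
  item 8: 6 − 4 = 2
After reverse-coding: 4, 2, 4, 5, 3, 3, 2, 2, 5, 3, 3
Total = 4 + 2 + 4 + 5 + 3 + 3 + 2 + 2 + 5 + 3 + 3 = 36

36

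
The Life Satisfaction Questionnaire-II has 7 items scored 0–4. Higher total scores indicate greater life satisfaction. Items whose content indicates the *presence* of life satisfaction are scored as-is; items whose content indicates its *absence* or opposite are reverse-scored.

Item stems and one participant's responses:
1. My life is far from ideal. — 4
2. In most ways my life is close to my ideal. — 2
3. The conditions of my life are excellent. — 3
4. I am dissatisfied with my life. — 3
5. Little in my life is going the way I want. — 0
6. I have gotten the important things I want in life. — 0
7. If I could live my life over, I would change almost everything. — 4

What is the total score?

Items 1, 4, 5, 7 describe the absence/opposite of life satisfaction → reverse-score.
reversed = (0+4) − raw = 4 − raw.
  item 1: 4 − 4 = 0
  item 2: 2
  item 3: 3
  item 4: 4 − 3 = 1
  item 5: 4 − 0 = 4
  item 6: 0
  item 7: 4 − 4 = 0
Total = 0 + 2 + 3 + 1 + 4 + 0 + 0 = 10

10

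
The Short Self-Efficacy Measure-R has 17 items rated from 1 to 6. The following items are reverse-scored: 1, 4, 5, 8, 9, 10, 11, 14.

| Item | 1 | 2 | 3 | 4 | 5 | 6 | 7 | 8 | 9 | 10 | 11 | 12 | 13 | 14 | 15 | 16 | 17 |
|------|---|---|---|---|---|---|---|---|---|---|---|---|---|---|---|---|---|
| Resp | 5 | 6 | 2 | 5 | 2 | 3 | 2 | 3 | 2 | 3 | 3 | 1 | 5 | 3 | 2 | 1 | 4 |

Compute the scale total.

Raw sum = 52. Reverse-scored items: 1, 4, 5, 8, 9, 10, 11, 14; their raw sum = 26.
Each reversal replaces raw with 7 − raw, changing the total by 7 − 2·raw per item.
Total = 52 + 8·7 − 2·26 = 52 + 56 − 52 = 56

56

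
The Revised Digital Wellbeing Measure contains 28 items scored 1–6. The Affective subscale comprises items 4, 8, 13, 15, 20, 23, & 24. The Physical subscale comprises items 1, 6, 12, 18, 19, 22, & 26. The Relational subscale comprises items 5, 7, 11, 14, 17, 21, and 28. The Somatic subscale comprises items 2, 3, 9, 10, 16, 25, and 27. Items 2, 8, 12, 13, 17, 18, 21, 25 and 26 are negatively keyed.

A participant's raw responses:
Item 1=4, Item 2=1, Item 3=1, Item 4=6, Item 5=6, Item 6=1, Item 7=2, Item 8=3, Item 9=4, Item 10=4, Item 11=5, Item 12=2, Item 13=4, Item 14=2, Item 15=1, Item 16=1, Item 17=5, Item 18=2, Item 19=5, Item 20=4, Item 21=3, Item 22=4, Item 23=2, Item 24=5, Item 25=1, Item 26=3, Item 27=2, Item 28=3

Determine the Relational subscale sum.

24

Relational items: 5, 7, 11, 14, 17, 21, 28.
Of these, items 17 & 21 are negatively keyed; reversed = (1+6) − raw = 7 − raw.
  item 5: 6
  item 7: 2
  item 11: 5
  item 14: 2
  item 17: 7 − 5 = 2
  item 21: 7 − 3 = 4
  item 28: 3
Sum = 6 + 2 + 5 + 2 + 2 + 4 + 3 = 24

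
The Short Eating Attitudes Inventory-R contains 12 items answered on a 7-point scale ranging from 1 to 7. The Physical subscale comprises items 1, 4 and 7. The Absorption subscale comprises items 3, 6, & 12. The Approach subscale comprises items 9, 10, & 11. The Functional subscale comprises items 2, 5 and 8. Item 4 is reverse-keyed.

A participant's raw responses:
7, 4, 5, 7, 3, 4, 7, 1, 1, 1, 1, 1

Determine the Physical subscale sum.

Physical items: 1, 4, 7.
Of these, item 4 is reverse-keyed; on a 1–7 scale, reversed = 8 − raw.
  item 1: 7
  item 4: 8 − 7 = 1
  item 7: 7
Sum = 7 + 1 + 7 = 15

15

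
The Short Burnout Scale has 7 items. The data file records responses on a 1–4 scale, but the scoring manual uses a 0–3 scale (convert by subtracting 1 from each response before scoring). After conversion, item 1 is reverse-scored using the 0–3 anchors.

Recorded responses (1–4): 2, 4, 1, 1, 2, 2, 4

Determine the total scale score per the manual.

Convert to 0–3: 1, 3, 0, 0, 1, 1, 3
Reverse-coded (reverse-coded value = 3 − response):
  item 1: 3 − 1 = 2
Scored: 2, 3, 0, 0, 1, 1, 3
Total = 10

10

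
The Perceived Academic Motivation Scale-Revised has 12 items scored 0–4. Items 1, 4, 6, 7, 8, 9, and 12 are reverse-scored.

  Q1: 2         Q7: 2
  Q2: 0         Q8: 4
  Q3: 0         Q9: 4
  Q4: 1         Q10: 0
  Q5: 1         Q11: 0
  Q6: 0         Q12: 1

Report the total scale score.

15

Raw sum = 15. Reverse-scored items: 1, 4, 6, 7, 8, 9, 12; their raw sum = 14.
Each reversal replaces raw with 4 − raw, changing the total by 4 − 2·raw per item.
Total = 15 + 7·4 − 2·14 = 15 + 28 − 28 = 15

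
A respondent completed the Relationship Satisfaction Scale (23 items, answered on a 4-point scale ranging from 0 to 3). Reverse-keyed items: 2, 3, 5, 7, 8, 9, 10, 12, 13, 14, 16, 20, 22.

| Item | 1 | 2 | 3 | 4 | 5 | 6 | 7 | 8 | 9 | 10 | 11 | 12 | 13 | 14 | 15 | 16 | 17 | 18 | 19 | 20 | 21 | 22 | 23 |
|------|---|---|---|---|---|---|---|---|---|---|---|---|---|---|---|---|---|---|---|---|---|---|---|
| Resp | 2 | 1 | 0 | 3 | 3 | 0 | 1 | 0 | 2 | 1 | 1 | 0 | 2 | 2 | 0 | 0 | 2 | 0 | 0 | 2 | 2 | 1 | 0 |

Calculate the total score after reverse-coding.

Reverse-keyed items use 3 − raw:
  item 2: 3 − 1 = 2
  item 3: 3 − 0 = 3
  item 5: 3 − 3 = 0
  item 7: 3 − 1 = 2
  item 8: 3 − 0 = 3
  item 9: 3 − 2 = 1
  item 10: 3 − 1 = 2
  item 12: 3 − 0 = 3
  item 13: 3 − 2 = 1
  item 14: 3 − 2 = 1
  item 16: 3 − 0 = 3
  item 20: 3 − 2 = 1
  item 22: 3 − 1 = 2
After reverse-coding: 2, 2, 3, 3, 0, 0, 2, 3, 1, 2, 1, 3, 1, 1, 0, 3, 2, 0, 0, 1, 2, 2, 0
Total = 2 + 2 + 3 + 3 + 0 + 0 + 2 + 3 + 1 + 2 + 1 + 3 + 1 + 1 + 0 + 3 + 2 + 0 + 0 + 1 + 2 + 2 + 0 = 34

34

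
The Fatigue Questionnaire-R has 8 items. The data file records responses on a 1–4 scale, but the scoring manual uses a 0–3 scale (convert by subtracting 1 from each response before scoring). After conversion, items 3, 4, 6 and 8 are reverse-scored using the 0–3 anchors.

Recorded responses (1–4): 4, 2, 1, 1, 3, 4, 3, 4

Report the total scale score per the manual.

14

Convert to 0–3: 3, 1, 0, 0, 2, 3, 2, 3
Reverse-coded (on a 0–3 scale, reversed = 3 − raw):
  item 3: 3 − 0 = 3
  item 4: 3 − 0 = 3
  item 6: 3 − 3 = 0
  item 8: 3 − 3 = 0
Scored: 3, 1, 3, 3, 2, 0, 2, 0
Total = 14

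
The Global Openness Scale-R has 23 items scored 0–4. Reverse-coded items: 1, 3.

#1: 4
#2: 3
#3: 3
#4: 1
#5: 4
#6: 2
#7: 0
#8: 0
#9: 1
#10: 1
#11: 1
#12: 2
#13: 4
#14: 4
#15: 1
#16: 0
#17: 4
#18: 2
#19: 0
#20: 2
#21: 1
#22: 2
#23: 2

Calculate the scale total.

Reverse-coded items (reversed = (0+4) − raw = 4 − raw):
  item 1: 4 − 4 = 0
  item 3: 4 − 3 = 1
Scored responses: 0, 3, 1, 1, 4, 2, 0, 0, 1, 1, 1, 2, 4, 4, 1, 0, 4, 2, 0, 2, 1, 2, 2
Total = 0 + 3 + 1 + 1 + 4 + 2 + 0 + 0 + 1 + 1 + 1 + 2 + 4 + 4 + 1 + 0 + 4 + 2 + 0 + 2 + 1 + 2 + 2 = 38

38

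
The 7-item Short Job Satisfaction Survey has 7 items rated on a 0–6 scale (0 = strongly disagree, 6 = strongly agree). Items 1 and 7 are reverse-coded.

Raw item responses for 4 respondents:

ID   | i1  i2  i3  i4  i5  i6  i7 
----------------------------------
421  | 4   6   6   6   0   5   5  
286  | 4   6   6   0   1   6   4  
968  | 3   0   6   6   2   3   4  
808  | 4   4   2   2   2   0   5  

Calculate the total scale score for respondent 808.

Respondent 808 raw: 4, 4, 2, 2, 2, 0, 5.
Reverse-coded (reverse-coded value = 6 − response):
  item 1: 6 − 4 = 2
  item 2: 4
  item 3: 2
  item 4: 2
  item 5: 2
  item 6: 0
  item 7: 6 − 5 = 1
Sum = 2 + 4 + 2 + 2 + 2 + 0 + 1 = 13

13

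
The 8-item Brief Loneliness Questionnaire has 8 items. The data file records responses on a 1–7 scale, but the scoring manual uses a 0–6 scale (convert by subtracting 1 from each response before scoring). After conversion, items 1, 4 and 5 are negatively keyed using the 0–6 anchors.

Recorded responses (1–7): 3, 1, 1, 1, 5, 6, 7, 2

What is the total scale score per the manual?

Convert to 0–6: 2, 0, 0, 0, 4, 5, 6, 1
Reverse-coded (reversed = (0+6) − raw = 6 − raw):
  item 1: 6 − 2 = 4
  item 4: 6 − 0 = 6
  item 5: 6 − 4 = 2
Scored: 4, 0, 0, 6, 2, 5, 6, 1
Total = 24

24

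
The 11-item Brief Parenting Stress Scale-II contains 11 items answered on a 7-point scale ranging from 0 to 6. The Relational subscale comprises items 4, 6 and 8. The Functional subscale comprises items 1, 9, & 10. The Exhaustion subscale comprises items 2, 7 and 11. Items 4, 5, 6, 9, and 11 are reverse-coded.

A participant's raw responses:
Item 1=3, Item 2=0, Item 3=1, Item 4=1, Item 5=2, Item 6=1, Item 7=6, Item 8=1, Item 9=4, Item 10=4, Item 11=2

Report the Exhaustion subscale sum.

10

Exhaustion items: 2, 7, 11.
Of these, item 11 is reverse-coded; reversed = (0+6) − raw = 6 − raw.
  item 2: 0
  item 7: 6
  item 11: 6 − 2 = 4
Sum = 0 + 6 + 4 = 10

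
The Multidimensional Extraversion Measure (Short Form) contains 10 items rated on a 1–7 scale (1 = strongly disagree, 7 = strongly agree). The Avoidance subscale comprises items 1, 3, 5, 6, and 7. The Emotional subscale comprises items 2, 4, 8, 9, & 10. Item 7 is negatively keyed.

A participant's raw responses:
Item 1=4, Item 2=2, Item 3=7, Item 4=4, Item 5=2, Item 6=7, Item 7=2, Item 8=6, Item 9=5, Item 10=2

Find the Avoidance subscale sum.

Avoidance items: 1, 3, 5, 6, 7.
Of these, item 7 is negatively keyed; on a 1–7 scale, reversed = 8 − raw.
  item 1: 4
  item 3: 7
  item 5: 2
  item 6: 7
  item 7: 8 − 2 = 6
Sum = 4 + 7 + 2 + 7 + 6 = 26

26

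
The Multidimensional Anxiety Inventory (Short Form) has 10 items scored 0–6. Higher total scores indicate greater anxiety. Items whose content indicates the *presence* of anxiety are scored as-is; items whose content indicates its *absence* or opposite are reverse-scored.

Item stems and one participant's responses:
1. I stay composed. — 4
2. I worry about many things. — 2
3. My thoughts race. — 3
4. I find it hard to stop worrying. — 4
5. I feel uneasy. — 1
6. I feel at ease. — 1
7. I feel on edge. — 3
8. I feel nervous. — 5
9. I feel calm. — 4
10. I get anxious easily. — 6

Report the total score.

Items 1, 6, 9 describe the absence/opposite of anxiety → reverse-score.
reversed = (0+6) − raw = 6 − raw.
  item 1: 6 − 4 = 2
  item 2: 2
  item 3: 3
  item 4: 4
  item 5: 1
  item 6: 6 − 1 = 5
  item 7: 3
  item 8: 5
  item 9: 6 − 4 = 2
  item 10: 6
Total = 2 + 2 + 3 + 4 + 1 + 5 + 3 + 5 + 2 + 6 = 33

33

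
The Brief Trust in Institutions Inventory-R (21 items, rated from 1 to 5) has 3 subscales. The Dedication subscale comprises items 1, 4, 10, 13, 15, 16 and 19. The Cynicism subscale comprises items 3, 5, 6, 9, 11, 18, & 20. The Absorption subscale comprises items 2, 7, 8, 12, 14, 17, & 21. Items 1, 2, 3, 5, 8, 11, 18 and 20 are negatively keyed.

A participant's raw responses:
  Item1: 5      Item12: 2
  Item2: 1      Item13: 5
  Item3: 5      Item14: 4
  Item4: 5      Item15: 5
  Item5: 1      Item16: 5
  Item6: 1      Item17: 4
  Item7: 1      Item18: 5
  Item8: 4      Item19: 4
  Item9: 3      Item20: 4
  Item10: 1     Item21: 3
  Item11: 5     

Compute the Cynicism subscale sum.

Cynicism items: 3, 5, 6, 9, 11, 18, 20.
Of these, items 3, 5, 11, 18, & 20 are negatively keyed; reverse-coded value = 6 − response.
  item 3: 6 − 5 = 1
  item 5: 6 − 1 = 5
  item 6: 1
  item 9: 3
  item 11: 6 − 5 = 1
  item 18: 6 − 5 = 1
  item 20: 6 − 4 = 2
Sum = 1 + 5 + 1 + 3 + 1 + 1 + 2 = 14

14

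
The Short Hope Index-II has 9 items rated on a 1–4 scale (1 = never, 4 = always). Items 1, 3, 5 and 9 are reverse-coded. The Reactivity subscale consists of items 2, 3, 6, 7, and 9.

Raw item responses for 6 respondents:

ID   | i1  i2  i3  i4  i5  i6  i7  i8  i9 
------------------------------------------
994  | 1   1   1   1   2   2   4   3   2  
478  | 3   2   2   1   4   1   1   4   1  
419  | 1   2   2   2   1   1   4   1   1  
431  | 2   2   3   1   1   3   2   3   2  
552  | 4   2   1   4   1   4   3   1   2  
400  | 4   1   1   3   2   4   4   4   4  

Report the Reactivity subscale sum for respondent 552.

16

Respondent 552 raw: 4, 2, 1, 4, 1, 4, 3, 1, 2.
Reactivity items: 2, 3, 6, 7, 9.
Reverse-coded (reversed = (1+4) − raw = 5 − raw):
  item 2: 2
  item 3: 5 − 1 = 4
  item 6: 4
  item 7: 3
  item 9: 5 − 2 = 3
Sum = 2 + 4 + 4 + 3 + 3 = 16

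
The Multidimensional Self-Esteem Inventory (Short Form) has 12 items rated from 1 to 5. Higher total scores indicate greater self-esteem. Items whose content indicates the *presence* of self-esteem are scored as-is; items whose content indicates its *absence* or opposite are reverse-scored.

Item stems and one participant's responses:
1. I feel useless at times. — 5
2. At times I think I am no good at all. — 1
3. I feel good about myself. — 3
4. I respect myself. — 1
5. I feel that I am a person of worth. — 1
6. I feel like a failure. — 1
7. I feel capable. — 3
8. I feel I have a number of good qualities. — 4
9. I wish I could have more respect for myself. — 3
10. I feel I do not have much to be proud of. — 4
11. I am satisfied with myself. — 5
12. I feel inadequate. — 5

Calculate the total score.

34

Items 1, 2, 6, 9, 10, 12 describe the absence/opposite of self-esteem → reverse-score.
reverse-coded value = 6 − response.
  item 1: 6 − 5 = 1
  item 2: 6 − 1 = 5
  item 3: 3
  item 4: 1
  item 5: 1
  item 6: 6 − 1 = 5
  item 7: 3
  item 8: 4
  item 9: 6 − 3 = 3
  item 10: 6 − 4 = 2
  item 11: 5
  item 12: 6 − 5 = 1
Total = 1 + 5 + 3 + 1 + 1 + 5 + 3 + 4 + 3 + 2 + 5 + 1 = 34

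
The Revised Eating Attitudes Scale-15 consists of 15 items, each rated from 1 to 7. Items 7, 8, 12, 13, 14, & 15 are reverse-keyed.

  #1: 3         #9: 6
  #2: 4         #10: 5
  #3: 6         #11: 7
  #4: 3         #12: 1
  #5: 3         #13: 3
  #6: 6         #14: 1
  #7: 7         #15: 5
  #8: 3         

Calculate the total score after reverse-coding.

71

Apply reverse scoring (reversed = (1+7) − raw = 8 − raw):
  item 7: 8 − 7 = 1
  item 8: 8 − 3 = 5
  item 12: 8 − 1 = 7
  item 13: 8 − 3 = 5
  item 14: 8 − 1 = 7
  item 15: 8 − 5 = 3
Scored responses: 3, 4, 6, 3, 3, 6, 1, 5, 6, 5, 7, 7, 5, 7, 3
Total = 3 + 4 + 6 + 3 + 3 + 6 + 1 + 5 + 6 + 5 + 7 + 7 + 5 + 7 + 3 = 71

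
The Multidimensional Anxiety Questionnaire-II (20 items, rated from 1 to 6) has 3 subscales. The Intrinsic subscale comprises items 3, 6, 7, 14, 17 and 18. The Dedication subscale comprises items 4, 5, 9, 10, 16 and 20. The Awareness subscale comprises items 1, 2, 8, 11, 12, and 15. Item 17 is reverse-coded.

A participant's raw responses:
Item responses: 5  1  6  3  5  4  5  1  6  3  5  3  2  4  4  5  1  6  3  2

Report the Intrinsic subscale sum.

Intrinsic items: 3, 6, 7, 14, 17, 18.
Of these, item 17 is reverse-coded; reversed = (1+6) − raw = 7 − raw.
  item 3: 6
  item 6: 4
  item 7: 5
  item 14: 4
  item 17: 7 − 1 = 6
  item 18: 6
Sum = 6 + 4 + 5 + 4 + 6 + 6 = 31

31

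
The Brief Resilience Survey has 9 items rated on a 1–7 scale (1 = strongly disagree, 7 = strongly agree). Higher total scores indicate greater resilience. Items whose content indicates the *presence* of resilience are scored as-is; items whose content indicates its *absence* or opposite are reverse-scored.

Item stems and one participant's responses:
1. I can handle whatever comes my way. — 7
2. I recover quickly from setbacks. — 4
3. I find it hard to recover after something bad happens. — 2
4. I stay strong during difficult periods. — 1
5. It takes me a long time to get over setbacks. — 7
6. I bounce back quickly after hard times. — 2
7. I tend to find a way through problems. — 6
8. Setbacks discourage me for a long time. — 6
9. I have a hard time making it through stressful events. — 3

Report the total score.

Items 3, 5, 8, 9 describe the absence/opposite of resilience → reverse-score.
on a 1–7 scale, reversed = 8 − raw.
  item 1: 7
  item 2: 4
  item 3: 8 − 2 = 6
  item 4: 1
  item 5: 8 − 7 = 1
  item 6: 2
  item 7: 6
  item 8: 8 − 6 = 2
  item 9: 8 − 3 = 5
Total = 7 + 4 + 6 + 1 + 1 + 2 + 6 + 2 + 5 = 34

34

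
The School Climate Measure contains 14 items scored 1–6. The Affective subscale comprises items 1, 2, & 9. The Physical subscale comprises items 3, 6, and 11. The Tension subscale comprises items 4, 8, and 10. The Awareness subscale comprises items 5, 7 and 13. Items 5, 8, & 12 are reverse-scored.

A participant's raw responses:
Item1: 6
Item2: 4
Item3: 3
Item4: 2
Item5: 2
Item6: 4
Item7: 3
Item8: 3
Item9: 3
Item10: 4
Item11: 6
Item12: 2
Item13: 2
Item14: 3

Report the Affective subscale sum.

13

Affective items: 1, 2, 9.
  item 1: 6
  item 2: 4
  item 9: 3
Sum = 6 + 4 + 3 = 13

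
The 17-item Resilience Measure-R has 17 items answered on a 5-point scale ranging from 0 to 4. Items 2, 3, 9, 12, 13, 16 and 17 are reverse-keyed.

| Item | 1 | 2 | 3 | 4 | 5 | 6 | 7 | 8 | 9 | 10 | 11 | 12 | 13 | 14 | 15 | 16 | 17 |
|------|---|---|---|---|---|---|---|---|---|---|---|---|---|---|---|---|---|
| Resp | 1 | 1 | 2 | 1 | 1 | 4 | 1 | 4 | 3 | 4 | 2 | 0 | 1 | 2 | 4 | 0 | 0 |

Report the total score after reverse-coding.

Reverse-coded items (reversed = (0+4) − raw = 4 − raw):
  item 2: 4 − 1 = 3
  item 3: 4 − 2 = 2
  item 9: 4 − 3 = 1
  item 12: 4 − 0 = 4
  item 13: 4 − 1 = 3
  item 16: 4 − 0 = 4
  item 17: 4 − 0 = 4
Scored items: 1, 3, 2, 1, 1, 4, 1, 4, 1, 4, 2, 4, 3, 2, 4, 4, 4
Total = 1 + 3 + 2 + 1 + 1 + 4 + 1 + 4 + 1 + 4 + 2 + 4 + 3 + 2 + 4 + 4 + 4 = 45

45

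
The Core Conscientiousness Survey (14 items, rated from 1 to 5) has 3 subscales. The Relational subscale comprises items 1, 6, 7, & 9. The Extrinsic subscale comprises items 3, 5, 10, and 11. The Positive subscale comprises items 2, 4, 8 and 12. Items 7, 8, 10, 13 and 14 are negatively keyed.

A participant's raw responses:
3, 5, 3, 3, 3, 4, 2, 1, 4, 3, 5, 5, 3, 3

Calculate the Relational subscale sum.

15

Relational items: 1, 6, 7, 9.
Of these, item 7 is negatively keyed; reversed = (1+5) − raw = 6 − raw.
  item 1: 3
  item 6: 4
  item 7: 6 − 2 = 4
  item 9: 4
Sum = 3 + 4 + 4 + 4 = 15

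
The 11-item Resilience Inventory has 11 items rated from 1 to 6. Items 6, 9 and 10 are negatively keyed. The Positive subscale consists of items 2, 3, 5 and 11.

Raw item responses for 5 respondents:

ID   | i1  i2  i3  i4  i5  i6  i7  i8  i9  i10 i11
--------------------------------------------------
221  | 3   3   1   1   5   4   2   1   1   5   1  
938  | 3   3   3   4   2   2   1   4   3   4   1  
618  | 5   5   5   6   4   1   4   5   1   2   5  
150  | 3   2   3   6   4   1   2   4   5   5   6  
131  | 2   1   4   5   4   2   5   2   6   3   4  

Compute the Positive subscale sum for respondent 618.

Respondent 618 raw: 5, 5, 5, 6, 4, 1, 4, 5, 1, 2, 5.
Positive items: 2, 3, 5, 11.
Reverse-coded (on a 1–6 scale, reversed = 7 − raw):
  item 2: 5
  item 3: 5
  item 5: 4
  item 11: 5
Sum = 5 + 5 + 4 + 5 = 19

19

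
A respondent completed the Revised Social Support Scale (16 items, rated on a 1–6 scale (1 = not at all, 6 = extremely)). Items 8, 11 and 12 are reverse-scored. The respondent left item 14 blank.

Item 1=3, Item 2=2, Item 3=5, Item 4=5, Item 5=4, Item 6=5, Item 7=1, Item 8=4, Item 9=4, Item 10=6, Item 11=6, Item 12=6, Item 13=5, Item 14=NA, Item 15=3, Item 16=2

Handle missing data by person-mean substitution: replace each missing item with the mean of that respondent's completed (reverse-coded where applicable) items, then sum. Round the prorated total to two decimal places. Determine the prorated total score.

53.33

Reverse-coded (on a 1–6 scale, reversed = 7 − raw):
  item 8: 7 − 4 = 3
  item 11: 7 − 6 = 1
  item 12: 7 − 6 = 1
Completed scored items (15 of 16): 3, 2, 5, 5, 4, 5, 1, 3, 4, 6, 1, 1, 5, 3, 2; sum = 50.
Person mean = 50 / 15 ≈ 3.3333
Prorated total = (50 / 15) × 16 = 53.33 (to 2 dp)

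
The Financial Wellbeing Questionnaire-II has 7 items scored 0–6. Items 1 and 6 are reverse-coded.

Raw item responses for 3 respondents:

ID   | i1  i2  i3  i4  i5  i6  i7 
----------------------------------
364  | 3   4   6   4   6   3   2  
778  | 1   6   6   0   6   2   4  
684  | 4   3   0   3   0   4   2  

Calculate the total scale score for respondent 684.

Respondent 684 raw: 4, 3, 0, 3, 0, 4, 2.
Reverse-coded (reversed = (0+6) − raw = 6 − raw):
  item 1: 6 − 4 = 2
  item 2: 3
  item 3: 0
  item 4: 3
  item 5: 0
  item 6: 6 − 4 = 2
  item 7: 2
Sum = 2 + 3 + 0 + 3 + 0 + 2 + 2 = 12

12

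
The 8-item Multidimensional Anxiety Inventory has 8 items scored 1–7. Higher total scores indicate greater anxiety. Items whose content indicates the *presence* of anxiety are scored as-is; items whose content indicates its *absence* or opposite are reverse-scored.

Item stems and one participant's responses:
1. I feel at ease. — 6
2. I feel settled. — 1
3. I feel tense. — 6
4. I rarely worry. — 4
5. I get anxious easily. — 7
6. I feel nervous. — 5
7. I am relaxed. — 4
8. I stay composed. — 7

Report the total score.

Items 1, 2, 4, 7, 8 describe the absence/opposite of anxiety → reverse-score.
reversed = (1+7) − raw = 8 − raw.
  item 1: 8 − 6 = 2
  item 2: 8 − 1 = 7
  item 3: 6
  item 4: 8 − 4 = 4
  item 5: 7
  item 6: 5
  item 7: 8 − 4 = 4
  item 8: 8 − 7 = 1
Total = 2 + 7 + 6 + 4 + 7 + 5 + 4 + 1 = 36

36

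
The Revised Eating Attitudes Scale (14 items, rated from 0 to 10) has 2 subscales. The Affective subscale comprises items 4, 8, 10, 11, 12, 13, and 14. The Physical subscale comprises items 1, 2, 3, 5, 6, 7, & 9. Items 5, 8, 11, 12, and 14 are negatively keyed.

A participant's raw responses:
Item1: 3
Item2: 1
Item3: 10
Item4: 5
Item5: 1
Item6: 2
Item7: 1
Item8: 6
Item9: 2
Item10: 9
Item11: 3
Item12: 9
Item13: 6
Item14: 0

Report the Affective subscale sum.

42

Affective items: 4, 8, 10, 11, 12, 13, 14.
Of these, items 8, 11, 12, and 14 are negatively keyed; on a 0–10 scale, reversed = 10 − raw.
  item 4: 5
  item 8: 10 − 6 = 4
  item 10: 9
  item 11: 10 − 3 = 7
  item 12: 10 − 9 = 1
  item 13: 6
  item 14: 10 − 0 = 10
Sum = 5 + 4 + 9 + 7 + 1 + 6 + 10 = 42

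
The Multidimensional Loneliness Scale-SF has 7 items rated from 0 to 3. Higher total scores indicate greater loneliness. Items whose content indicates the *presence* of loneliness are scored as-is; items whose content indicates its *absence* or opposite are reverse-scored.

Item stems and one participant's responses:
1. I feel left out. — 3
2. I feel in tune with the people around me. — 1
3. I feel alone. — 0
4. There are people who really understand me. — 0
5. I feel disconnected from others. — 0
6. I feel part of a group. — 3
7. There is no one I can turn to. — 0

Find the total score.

8

Items 2, 4, 6 describe the absence/opposite of loneliness → reverse-score.
reversed = (0+3) − raw = 3 − raw.
  item 1: 3
  item 2: 3 − 1 = 2
  item 3: 0
  item 4: 3 − 0 = 3
  item 5: 0
  item 6: 3 − 3 = 0
  item 7: 0
Total = 3 + 2 + 0 + 3 + 0 + 0 + 0 = 8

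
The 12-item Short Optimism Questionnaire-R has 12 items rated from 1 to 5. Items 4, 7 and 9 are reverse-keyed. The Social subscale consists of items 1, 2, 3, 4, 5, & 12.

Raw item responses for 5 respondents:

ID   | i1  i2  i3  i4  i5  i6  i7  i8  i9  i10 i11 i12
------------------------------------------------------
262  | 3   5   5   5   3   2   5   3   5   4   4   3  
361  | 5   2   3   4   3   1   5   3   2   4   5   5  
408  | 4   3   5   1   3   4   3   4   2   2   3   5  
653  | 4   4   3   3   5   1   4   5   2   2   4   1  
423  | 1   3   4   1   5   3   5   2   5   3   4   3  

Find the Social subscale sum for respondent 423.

21

Respondent 423 raw: 1, 3, 4, 1, 5, 3, 5, 2, 5, 3, 4, 3.
Social items: 1, 2, 3, 4, 5, 12.
Reverse-coded (reverse-coded value = 6 − response):
  item 1: 1
  item 2: 3
  item 3: 4
  item 4: 6 − 1 = 5
  item 5: 5
  item 12: 3
Sum = 1 + 3 + 4 + 5 + 5 + 3 = 21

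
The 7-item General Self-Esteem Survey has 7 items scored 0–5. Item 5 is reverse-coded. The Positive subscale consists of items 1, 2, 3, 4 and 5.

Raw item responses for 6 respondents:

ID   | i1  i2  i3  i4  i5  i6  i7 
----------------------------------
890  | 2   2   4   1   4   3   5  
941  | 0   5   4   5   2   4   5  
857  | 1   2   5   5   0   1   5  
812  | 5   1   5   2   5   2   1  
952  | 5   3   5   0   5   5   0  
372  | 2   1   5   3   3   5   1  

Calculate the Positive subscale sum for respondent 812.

13

Respondent 812 raw: 5, 1, 5, 2, 5, 2, 1.
Positive items: 1, 2, 3, 4, 5.
Reverse-coded (reversed = (0+5) − raw = 5 − raw):
  item 1: 5
  item 2: 1
  item 3: 5
  item 4: 2
  item 5: 5 − 5 = 0
Sum = 5 + 1 + 5 + 2 + 0 = 13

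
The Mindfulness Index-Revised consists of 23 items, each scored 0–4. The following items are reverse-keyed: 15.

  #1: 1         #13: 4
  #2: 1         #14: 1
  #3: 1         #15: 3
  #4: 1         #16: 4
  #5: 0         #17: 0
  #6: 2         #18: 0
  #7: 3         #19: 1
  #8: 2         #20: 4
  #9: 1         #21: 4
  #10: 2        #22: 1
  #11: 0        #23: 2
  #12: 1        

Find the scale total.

Reversing item 15 with 4 − raw:
Total = 1 + 1 + 1 + 1 + 0 + 2 + 3 + 2 + 1 + 2 + 0 + 1 + 4 + 1 + (4−3) + 4 + 0 + 0 + 1 + 4 + 4 + 1 + 2
      = 1 + 1 + 1 + 1 + 0 + 2 + 3 + 2 + 1 + 2 + 0 + 1 + 4 + 1 + 1 + 4 + 0 + 0 + 1 + 4 + 4 + 1 + 2 = 37

37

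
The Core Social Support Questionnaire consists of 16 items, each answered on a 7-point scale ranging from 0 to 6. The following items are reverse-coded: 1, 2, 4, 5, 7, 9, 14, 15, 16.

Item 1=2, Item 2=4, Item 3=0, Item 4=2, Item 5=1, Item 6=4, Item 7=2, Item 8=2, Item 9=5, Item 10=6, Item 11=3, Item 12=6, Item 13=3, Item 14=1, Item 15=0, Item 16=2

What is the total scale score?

59

Apply reverse scoring (reversed = (0+6) − raw = 6 − raw):
  item 1: 6 − 2 = 4
  item 2: 6 − 4 = 2
  item 4: 6 − 2 = 4
  item 5: 6 − 1 = 5
  item 7: 6 − 2 = 4
  item 9: 6 − 5 = 1
  item 14: 6 − 1 = 5
  item 15: 6 − 0 = 6
  item 16: 6 − 2 = 4
Scored items: 4, 2, 0, 4, 5, 4, 4, 2, 1, 6, 3, 6, 3, 5, 6, 4
Total = 4 + 2 + 0 + 4 + 5 + 4 + 4 + 2 + 1 + 6 + 3 + 6 + 3 + 5 + 6 + 4 = 59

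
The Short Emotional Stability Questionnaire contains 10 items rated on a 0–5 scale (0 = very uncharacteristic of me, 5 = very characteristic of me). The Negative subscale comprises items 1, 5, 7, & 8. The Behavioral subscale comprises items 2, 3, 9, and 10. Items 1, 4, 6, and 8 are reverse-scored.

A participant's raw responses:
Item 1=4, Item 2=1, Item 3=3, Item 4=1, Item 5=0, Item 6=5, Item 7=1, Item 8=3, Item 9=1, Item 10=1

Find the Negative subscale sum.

4

Negative items: 1, 5, 7, 8.
Of these, items 1 and 8 are reverse-scored; reversed = (0+5) − raw = 5 − raw.
  item 1: 5 − 4 = 1
  item 5: 0
  item 7: 1
  item 8: 5 − 3 = 2
Sum = 1 + 0 + 1 + 2 = 4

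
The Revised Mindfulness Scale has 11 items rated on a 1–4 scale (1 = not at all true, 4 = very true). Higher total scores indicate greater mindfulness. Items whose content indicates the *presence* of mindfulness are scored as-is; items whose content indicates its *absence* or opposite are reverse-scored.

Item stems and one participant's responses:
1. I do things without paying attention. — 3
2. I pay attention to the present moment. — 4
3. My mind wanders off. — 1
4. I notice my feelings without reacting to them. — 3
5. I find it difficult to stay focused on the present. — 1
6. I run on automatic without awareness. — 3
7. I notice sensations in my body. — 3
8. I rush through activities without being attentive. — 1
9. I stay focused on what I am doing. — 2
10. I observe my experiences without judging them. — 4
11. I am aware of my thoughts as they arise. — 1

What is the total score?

33

Items 1, 3, 5, 6, 8 describe the absence/opposite of mindfulness → reverse-score.
reverse-coded value = 5 − response.
  item 1: 5 − 3 = 2
  item 2: 4
  item 3: 5 − 1 = 4
  item 4: 3
  item 5: 5 − 1 = 4
  item 6: 5 − 3 = 2
  item 7: 3
  item 8: 5 − 1 = 4
  item 9: 2
  item 10: 4
  item 11: 1
Total = 2 + 4 + 4 + 3 + 4 + 2 + 3 + 4 + 2 + 4 + 1 = 33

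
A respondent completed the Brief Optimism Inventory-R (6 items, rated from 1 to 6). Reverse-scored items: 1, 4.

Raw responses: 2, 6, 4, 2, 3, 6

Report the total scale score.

29

Raw sum = 23. Reverse-scored items: 1, 4; their raw sum = 4.
Each reversal replaces raw with 7 − raw, changing the total by 7 − 2·raw per item.
Total = 23 + 2·7 − 2·4 = 23 + 14 − 8 = 29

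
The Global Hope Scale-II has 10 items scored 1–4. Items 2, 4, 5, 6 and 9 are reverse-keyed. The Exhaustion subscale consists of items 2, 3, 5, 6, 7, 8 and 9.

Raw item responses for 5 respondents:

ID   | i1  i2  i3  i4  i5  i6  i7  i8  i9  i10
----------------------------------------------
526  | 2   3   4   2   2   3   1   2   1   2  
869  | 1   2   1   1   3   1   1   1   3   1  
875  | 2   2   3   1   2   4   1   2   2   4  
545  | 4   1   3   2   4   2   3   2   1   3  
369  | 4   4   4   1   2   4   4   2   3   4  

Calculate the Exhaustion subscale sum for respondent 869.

14

Respondent 869 raw: 1, 2, 1, 1, 3, 1, 1, 1, 3, 1.
Exhaustion items: 2, 3, 5, 6, 7, 8, 9.
Reverse-coded (reversed = (1+4) − raw = 5 − raw):
  item 2: 5 − 2 = 3
  item 3: 1
  item 5: 5 − 3 = 2
  item 6: 5 − 1 = 4
  item 7: 1
  item 8: 1
  item 9: 5 − 3 = 2
Sum = 3 + 1 + 2 + 4 + 1 + 1 + 2 = 14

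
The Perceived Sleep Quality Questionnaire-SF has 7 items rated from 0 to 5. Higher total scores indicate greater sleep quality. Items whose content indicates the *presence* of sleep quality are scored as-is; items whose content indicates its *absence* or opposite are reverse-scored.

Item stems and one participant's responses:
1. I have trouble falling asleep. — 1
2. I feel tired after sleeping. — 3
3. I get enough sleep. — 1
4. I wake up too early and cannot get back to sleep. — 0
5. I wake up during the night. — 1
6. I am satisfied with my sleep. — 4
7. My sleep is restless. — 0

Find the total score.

25

Items 1, 2, 4, 5, 7 describe the absence/opposite of sleep quality → reverse-score.
reverse-coded value = 5 − response.
  item 1: 5 − 1 = 4
  item 2: 5 − 3 = 2
  item 3: 1
  item 4: 5 − 0 = 5
  item 5: 5 − 1 = 4
  item 6: 4
  item 7: 5 − 0 = 5
Total = 4 + 2 + 1 + 5 + 4 + 4 + 5 = 25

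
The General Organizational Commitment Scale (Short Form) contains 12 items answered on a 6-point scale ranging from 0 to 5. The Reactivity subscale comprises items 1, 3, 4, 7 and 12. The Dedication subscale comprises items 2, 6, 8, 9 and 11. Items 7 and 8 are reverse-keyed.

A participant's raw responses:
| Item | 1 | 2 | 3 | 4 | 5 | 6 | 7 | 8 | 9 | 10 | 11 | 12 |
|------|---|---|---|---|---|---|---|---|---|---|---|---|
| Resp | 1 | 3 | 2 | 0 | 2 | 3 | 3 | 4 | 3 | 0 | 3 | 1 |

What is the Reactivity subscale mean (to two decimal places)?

Reactivity items: 1, 3, 4, 7, 12.
Of these, item 7 is reverse-keyed; reverse-coded value = 5 − response.
  item 1: 1
  item 3: 2
  item 4: 0
  item 7: 5 − 3 = 2
  item 12: 1
Sum = 1 + 2 + 0 + 2 + 1 = 6
Mean = 6 / 5 = 1.20

1.20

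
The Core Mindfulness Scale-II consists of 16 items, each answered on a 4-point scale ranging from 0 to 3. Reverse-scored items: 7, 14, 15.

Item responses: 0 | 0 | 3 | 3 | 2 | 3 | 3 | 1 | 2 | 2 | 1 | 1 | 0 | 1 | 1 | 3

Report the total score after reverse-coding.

Reverse-scored items use 3 − raw:
  item 7: 3 − 3 = 0
  item 14: 3 − 1 = 2
  item 15: 3 − 1 = 2
After reverse-coding: 0, 0, 3, 3, 2, 3, 0, 1, 2, 2, 1, 1, 0, 2, 2, 3
Total = 0 + 0 + 3 + 3 + 2 + 3 + 0 + 1 + 2 + 2 + 1 + 1 + 0 + 2 + 2 + 3 = 25

25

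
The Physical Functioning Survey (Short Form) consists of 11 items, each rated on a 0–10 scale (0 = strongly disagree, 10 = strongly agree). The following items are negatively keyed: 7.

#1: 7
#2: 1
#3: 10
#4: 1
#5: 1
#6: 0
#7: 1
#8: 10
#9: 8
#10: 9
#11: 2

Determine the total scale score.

Reverse-coded items (on a 0–10 scale, reversed = 10 − raw):
  item 7: 10 − 1 = 9
After reverse-coding: 7, 1, 10, 1, 1, 0, 9, 10, 8, 9, 2
Total = 7 + 1 + 10 + 1 + 1 + 0 + 9 + 10 + 8 + 9 + 2 = 58

58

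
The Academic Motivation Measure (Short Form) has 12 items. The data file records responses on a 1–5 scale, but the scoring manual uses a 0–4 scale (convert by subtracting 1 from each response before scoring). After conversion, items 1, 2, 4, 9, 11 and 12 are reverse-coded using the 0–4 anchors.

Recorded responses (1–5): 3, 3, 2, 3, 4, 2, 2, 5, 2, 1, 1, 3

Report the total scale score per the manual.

25

Convert to 0–4: 2, 2, 1, 2, 3, 1, 1, 4, 1, 0, 0, 2
Reverse-coded (reverse-coded value = 4 − response):
  item 1: 4 − 2 = 2
  item 2: 4 − 2 = 2
  item 4: 4 − 2 = 2
  item 9: 4 − 1 = 3
  item 11: 4 − 0 = 4
  item 12: 4 − 2 = 2
Scored: 2, 2, 1, 2, 3, 1, 1, 4, 3, 0, 4, 2
Total = 25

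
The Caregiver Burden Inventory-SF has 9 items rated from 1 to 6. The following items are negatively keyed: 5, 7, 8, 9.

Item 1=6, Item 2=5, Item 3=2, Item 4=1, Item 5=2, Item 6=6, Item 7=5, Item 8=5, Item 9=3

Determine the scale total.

Reversing items 5, 7, 8 and 9 with 7 − raw:
Total = 6 + 5 + 2 + 1 + (7−2) + 6 + (7−5) + (7−5) + (7−3)
      = 6 + 5 + 2 + 1 + 5 + 6 + 2 + 2 + 4 = 33

33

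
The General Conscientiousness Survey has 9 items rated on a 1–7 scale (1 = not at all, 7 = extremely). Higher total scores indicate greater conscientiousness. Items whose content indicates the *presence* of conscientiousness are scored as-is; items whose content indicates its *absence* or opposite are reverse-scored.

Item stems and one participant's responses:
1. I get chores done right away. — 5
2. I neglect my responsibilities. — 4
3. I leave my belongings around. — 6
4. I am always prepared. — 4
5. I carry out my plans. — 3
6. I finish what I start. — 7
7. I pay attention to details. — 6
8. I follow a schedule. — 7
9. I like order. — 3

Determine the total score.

41

Items 2, 3 describe the absence/opposite of conscientiousness → reverse-score.
on a 1–7 scale, reversed = 8 − raw.
  item 1: 5
  item 2: 8 − 4 = 4
  item 3: 8 − 6 = 2
  item 4: 4
  item 5: 3
  item 6: 7
  item 7: 6
  item 8: 7
  item 9: 3
Total = 5 + 4 + 2 + 4 + 3 + 7 + 6 + 7 + 3 = 41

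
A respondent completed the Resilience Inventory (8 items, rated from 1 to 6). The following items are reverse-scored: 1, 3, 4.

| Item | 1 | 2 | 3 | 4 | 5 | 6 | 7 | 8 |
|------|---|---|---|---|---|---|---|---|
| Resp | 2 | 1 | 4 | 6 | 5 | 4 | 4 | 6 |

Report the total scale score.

29

Apply reverse scoring (reversed = (1+6) − raw = 7 − raw):
  item 1: 7 − 2 = 5
  item 3: 7 − 4 = 3
  item 4: 7 − 6 = 1
Scored items: 5, 1, 3, 1, 5, 4, 4, 6
Total = 5 + 1 + 3 + 1 + 5 + 4 + 4 + 6 = 29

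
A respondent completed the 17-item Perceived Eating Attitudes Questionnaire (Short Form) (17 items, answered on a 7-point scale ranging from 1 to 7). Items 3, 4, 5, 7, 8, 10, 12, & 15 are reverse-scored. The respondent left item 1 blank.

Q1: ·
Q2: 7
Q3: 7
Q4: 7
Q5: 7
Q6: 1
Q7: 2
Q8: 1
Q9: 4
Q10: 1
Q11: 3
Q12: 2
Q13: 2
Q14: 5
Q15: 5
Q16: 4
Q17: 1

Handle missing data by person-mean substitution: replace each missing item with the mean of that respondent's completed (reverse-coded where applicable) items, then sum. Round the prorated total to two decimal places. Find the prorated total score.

62.69

Reverse-coded (on a 1–7 scale, reversed = 8 − raw):
  item 3: 8 − 7 = 1
  item 4: 8 − 7 = 1
  item 5: 8 − 7 = 1
  item 7: 8 − 2 = 6
  item 8: 8 − 1 = 7
  item 10: 8 − 1 = 7
  item 12: 8 − 2 = 6
  item 15: 8 − 5 = 3
Completed scored items (16 of 17): 7, 1, 1, 1, 1, 6, 7, 4, 7, 3, 6, 2, 5, 3, 4, 1; sum = 59.
Person mean = 59 / 16 ≈ 3.6875
Prorated total = (59 / 16) × 17 = 62.69 (to 2 dp)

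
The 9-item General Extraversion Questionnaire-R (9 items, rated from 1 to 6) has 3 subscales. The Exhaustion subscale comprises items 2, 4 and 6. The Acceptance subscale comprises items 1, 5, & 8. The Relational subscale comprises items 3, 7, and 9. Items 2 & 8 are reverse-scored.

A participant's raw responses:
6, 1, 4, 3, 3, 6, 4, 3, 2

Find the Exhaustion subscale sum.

15

Exhaustion items: 2, 4, 6.
Of these, item 2 is reverse-scored; reverse-coded value = 7 − response.
  item 2: 7 − 1 = 6
  item 4: 3
  item 6: 6
Sum = 6 + 3 + 6 = 15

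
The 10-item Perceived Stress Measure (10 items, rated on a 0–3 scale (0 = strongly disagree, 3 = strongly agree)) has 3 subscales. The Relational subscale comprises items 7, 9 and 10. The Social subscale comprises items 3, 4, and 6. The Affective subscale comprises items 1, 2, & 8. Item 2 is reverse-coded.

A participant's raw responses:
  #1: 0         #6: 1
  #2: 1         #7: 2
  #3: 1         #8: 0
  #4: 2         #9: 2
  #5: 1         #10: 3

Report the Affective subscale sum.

2

Affective items: 1, 2, 8.
Of these, item 2 is reverse-coded; reversed = (0+3) − raw = 3 − raw.
  item 1: 0
  item 2: 3 − 1 = 2
  item 8: 0
Sum = 0 + 2 + 0 = 2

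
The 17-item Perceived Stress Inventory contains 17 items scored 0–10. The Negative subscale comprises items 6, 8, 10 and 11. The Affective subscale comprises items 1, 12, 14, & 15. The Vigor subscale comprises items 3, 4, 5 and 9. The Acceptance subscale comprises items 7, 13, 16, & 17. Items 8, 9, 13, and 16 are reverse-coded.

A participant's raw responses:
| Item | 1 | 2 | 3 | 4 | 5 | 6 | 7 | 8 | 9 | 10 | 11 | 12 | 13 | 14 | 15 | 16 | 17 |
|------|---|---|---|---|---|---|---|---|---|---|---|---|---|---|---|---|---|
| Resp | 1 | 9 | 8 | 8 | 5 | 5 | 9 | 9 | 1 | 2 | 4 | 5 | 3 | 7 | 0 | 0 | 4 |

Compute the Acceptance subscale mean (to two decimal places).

Acceptance items: 7, 13, 16, 17.
Of these, items 13 & 16 are reverse-coded; on a 0–10 scale, reversed = 10 − raw.
  item 7: 9
  item 13: 10 − 3 = 7
  item 16: 10 − 0 = 10
  item 17: 4
Sum = 9 + 7 + 10 + 4 = 30
Mean = 30 / 4 = 7.50

7.50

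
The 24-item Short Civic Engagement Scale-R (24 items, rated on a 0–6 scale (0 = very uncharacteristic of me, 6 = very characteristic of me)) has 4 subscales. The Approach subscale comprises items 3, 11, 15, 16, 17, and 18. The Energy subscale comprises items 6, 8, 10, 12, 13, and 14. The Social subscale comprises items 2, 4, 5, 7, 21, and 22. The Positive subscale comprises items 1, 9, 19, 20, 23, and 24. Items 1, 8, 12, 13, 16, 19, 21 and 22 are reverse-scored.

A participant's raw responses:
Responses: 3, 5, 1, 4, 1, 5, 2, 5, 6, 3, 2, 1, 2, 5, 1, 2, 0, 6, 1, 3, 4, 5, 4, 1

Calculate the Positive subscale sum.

Positive items: 1, 9, 19, 20, 23, 24.
Of these, items 1 & 19 are reverse-scored; reversed = (0+6) − raw = 6 − raw.
  item 1: 6 − 3 = 3
  item 9: 6
  item 19: 6 − 1 = 5
  item 20: 3
  item 23: 4
  item 24: 1
Sum = 3 + 6 + 5 + 3 + 4 + 1 = 22

22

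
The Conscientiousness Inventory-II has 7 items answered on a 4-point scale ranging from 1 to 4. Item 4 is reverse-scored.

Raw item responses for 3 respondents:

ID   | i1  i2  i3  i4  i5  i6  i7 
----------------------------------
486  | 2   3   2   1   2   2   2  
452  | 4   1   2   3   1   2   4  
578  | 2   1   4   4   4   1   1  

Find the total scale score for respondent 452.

Respondent 452 raw: 4, 1, 2, 3, 1, 2, 4.
Reverse-coded (reverse-coded value = 5 − response):
  item 1: 4
  item 2: 1
  item 3: 2
  item 4: 5 − 3 = 2
  item 5: 1
  item 6: 2
  item 7: 4
Sum = 4 + 1 + 2 + 2 + 1 + 2 + 4 = 16

16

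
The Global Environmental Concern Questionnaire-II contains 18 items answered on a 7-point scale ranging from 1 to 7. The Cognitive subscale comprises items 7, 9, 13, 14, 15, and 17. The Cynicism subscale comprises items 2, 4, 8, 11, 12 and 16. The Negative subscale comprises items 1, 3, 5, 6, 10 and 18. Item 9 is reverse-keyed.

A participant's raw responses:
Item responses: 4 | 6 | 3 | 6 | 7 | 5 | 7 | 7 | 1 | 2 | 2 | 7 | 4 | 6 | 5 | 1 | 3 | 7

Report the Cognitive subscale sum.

Cognitive items: 7, 9, 13, 14, 15, 17.
Of these, item 9 is reverse-keyed; on a 1–7 scale, reversed = 8 − raw.
  item 7: 7
  item 9: 8 − 1 = 7
  item 13: 4
  item 14: 6
  item 15: 5
  item 17: 3
Sum = 7 + 7 + 4 + 6 + 5 + 3 = 32

32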